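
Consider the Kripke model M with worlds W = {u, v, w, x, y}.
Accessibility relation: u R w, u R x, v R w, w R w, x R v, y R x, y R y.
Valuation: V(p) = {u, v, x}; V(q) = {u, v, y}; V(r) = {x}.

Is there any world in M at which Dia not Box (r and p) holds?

Recall that Box ψ holds at a world iff ψ holds at every accessible world, and Dia ψ holds iff ψ holds at some accessible world.
Let φ = Dia not Box (r and p). Evaluate φ at each world:
  u (successors {w, x}): φ is true.
  v (successors {w}): φ is true.
  w (successors {w}): φ is true.
  x (successors {v}): φ is true.
  y (successors {x, y}): φ is true.
Detail at u (witness):
  At u: Dia not Box (r and p) requires not Box (r and p) at some successor in {w, x}.
    not Box (r and p) holds at w, so Dia not Box (r and p) is true at u.
      At w: Box (r and p) is false, so not Box (r and p) is true.

Yes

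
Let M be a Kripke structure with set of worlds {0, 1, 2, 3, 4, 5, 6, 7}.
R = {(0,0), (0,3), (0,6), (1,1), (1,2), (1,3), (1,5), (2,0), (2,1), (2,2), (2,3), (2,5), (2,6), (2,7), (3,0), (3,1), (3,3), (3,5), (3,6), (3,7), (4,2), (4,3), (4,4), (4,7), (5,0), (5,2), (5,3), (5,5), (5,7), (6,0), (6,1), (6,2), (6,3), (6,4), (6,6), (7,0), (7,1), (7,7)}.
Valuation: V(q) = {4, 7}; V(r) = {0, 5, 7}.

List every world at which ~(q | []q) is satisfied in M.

0, 1, 2, 3, 5, 6

Let φ = ~(q | []q). Evaluate φ at each world:
  0 (successors {0, 3, 6}): φ is true.
  1 (successors {1, 2, 3, 5}): φ is true.
  2 (successors {0, 1, 2, 3, 5, 6, 7}): φ is true.
  3 (successors {0, 1, 3, 5, 6, 7}): φ is true.
  4 (successors {2, 3, 4, 7}): φ is false.
  5 (successors {0, 2, 3, 5, 7}): φ is true.
  6 (successors {0, 1, 2, 3, 4, 6}): φ is true.
  7 (successors {0, 1, 7}): φ is false.
For instance, at 3:
  At 3: q | []q is false, so ~(q | []q) is true.
    At 3: q is false, []q is false, so q | []q is false.
      At 3: []q requires q at every successor {0, 1, 3, 5, 6, 7}.
        q fails at 0, so []q is false at 3.
Satisfying worlds: {0, 1, 2, 3, 5, 6}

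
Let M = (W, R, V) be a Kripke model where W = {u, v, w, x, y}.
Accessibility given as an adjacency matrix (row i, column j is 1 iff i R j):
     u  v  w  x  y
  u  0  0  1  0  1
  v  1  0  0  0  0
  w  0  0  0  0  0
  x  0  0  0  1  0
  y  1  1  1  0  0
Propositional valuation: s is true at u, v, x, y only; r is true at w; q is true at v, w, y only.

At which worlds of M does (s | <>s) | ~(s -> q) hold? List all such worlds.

Recall that <>ψ holds at a world iff ψ holds at some accessible world.
Let φ = (s | <>s) | ~(s -> q). Evaluate φ at each world:
  u (successors {w, y}): φ is true.
  v (successors {u}): φ is true.
  w (successors ∅): φ is false.
  x (successors {x}): φ is true.
  y (successors {u, v, w}): φ is true.
For instance, at v:
  At v: s | <>s is true, ~(s -> q) is false, so (s | <>s) | ~(s -> q) is true.
    At v: s is true, <>s is true, so s | <>s is true.
      At v: <>s requires s at some successor in {u}.
        s holds at u, so <>s is true at v.
Satisfying worlds: {u, v, x, y}

u, v, x, y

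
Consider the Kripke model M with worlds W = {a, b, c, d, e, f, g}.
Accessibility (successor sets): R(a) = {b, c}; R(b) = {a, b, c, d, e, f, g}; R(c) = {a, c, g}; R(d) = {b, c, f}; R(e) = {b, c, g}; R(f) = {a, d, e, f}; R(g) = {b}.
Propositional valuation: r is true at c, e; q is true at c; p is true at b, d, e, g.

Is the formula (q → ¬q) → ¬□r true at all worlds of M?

Let φ = (q → ¬q) → ¬□r. Evaluate φ at each world:
  a (successors {b, c}): φ is true.
  b (successors {a, b, c, d, e, f, g}): φ is true.
  c (successors {a, c, g}): φ is true.
  d (successors {b, c, f}): φ is true.
  e (successors {b, c, g}): φ is true.
  f (successors {a, d, e, f}): φ is true.
  g (successors {b}): φ is true.
For instance, at c:
  At c: q → ¬q is false, ¬□r is true, so (q → ¬q) → ¬□r is true.
    At c: □r is false, so ¬□r is true.
      At c: □r requires r at every successor {a, c, g}.
        r fails at a, so □r is false at c.

Yes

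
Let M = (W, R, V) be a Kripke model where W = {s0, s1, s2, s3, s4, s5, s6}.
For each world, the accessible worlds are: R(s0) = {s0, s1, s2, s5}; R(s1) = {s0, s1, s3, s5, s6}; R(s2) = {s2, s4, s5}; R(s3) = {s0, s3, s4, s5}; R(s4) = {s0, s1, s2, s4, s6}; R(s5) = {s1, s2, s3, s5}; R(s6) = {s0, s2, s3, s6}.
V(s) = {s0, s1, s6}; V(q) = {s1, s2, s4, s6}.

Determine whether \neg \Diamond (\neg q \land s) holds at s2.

Yes

At s2: \Diamond (\neg q \land s) is false, so \neg \Diamond (\neg q \land s) is true.
  At s2: \Diamond (\neg q \land s) requires \neg q \land s at some successor in {s2, s4, s5}.
    At s2: \neg q \land s is false.
    At s4: \neg q \land s is false.
    At s5: \neg q \land s is false.
  So \Diamond (\neg q \land s) is false at s2.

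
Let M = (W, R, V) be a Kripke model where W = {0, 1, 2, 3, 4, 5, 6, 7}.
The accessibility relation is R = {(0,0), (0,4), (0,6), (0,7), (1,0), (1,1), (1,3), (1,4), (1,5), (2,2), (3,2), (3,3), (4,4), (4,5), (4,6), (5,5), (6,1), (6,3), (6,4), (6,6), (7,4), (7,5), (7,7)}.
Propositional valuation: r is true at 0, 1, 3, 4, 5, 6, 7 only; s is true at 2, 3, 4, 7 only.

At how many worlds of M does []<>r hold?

6

Let φ = []<>r. Evaluate φ at each world:
  0 (successors {0, 4, 6, 7}): φ is true.
  1 (successors {0, 1, 3, 4, 5}): φ is true.
  2 (successors {2}): φ is false.
  3 (successors {2, 3}): φ is false.
  4 (successors {4, 5, 6}): φ is true.
  5 (successors {5}): φ is true.
  6 (successors {1, 3, 4, 6}): φ is true.
  7 (successors {4, 5, 7}): φ is true.
For instance, at 2:
  At 2: []<>r requires <>r at every successor {2}.
    <>r fails at 2, so []<>r is false at 2.
      At 2: <>r requires r at some successor in {2}.
        At 2: r is false.
      So <>r is false at 2.
Satisfying worlds: {0, 1, 4, 5, 6, 7}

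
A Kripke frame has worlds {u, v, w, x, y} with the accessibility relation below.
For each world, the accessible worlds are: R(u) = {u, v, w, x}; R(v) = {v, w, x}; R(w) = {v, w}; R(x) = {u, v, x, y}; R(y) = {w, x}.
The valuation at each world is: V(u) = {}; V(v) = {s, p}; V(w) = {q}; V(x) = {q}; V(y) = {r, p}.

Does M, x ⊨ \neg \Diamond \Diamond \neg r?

No

At x: \Diamond \Diamond \neg r is true, so \neg \Diamond \Diamond \neg r is false.
  At x: \Diamond \Diamond \neg r requires \Diamond \neg r at some successor in {u, v, x, y}.
    \Diamond \neg r holds at u, so \Diamond \Diamond \neg r is true at x.
      At u: \Diamond \neg r requires \neg r at some successor in {u, v, w, x}.
        \neg r holds at u, so \Diamond \neg r is true at u.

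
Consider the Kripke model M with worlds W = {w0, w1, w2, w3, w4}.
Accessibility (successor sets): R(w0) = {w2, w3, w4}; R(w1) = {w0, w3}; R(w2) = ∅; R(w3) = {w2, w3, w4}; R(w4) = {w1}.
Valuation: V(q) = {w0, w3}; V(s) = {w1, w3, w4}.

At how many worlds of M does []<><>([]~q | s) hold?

Let φ = []<><>([]~q | s). Evaluate φ at each world:
  w0 (successors {w2, w3, w4}): φ is false.
  w1 (successors {w0, w3}): φ is true.
  w2 (successors ∅): φ is true.
  w3 (successors {w2, w3, w4}): φ is false.
  w4 (successors {w1}): φ is true.
For instance, at w4:
  At w4: []<><>([]~q | s) requires <><>([]~q | s) at every successor {w1}.
      At w1: <><>([]~q | s) requires <>([]~q | s) at some successor in {w0, w3}.
        <>([]~q | s) holds at w0, so <><>([]~q | s) is true at w1.
  So []<><>([]~q | s) is true at w4.
Satisfying worlds: {w1, w2, w4}

3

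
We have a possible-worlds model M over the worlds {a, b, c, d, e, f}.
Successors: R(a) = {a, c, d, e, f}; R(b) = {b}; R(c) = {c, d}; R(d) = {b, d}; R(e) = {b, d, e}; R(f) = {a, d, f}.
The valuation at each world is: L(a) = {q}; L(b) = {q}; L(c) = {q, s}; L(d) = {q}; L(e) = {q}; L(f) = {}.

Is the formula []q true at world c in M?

At c: []q requires q at every successor {c, d}.
  At c: q is true.
  At d: q is true.
So []q is true at c.

Yes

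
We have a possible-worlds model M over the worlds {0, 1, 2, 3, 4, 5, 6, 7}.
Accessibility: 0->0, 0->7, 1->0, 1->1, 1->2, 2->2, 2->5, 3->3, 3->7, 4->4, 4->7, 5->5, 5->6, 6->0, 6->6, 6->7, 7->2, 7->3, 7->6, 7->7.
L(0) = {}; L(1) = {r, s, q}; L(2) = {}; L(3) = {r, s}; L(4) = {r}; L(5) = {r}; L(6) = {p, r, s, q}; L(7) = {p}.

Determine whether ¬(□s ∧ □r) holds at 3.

Yes

At 3: □s ∧ □r is false, so ¬(□s ∧ □r) is true.
  At 3: □s is false, □r is false, so □s ∧ □r is false.
    At 3: □s requires s at every successor {3, 7}.
      s fails at 7, so □s is false at 3.
    At 3: □r requires r at every successor {3, 7}.
      r fails at 7, so □r is false at 3.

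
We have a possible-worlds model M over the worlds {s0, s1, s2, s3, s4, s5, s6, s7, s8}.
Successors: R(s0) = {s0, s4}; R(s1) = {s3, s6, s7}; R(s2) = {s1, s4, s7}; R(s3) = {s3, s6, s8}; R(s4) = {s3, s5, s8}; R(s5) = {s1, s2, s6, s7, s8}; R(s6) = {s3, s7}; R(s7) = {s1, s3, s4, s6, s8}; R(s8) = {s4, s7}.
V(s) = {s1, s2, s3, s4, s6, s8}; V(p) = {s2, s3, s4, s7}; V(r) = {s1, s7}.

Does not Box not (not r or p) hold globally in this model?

Yes

Let φ = not Box not (not r or p). Evaluate φ at each world:
  s0 (successors {s0, s4}): φ is true.
  s1 (successors {s3, s6, s7}): φ is true.
  s2 (successors {s1, s4, s7}): φ is true.
  s3 (successors {s3, s6, s8}): φ is true.
  s4 (successors {s3, s5, s8}): φ is true.
  s5 (successors {s1, s2, s6, s7, s8}): φ is true.
  s6 (successors {s3, s7}): φ is true.
  s7 (successors {s1, s3, s4, s6, s8}): φ is true.
  s8 (successors {s4, s7}): φ is true.
For instance, at s2:
  At s2: Box not (not r or p) is false, so not Box not (not r or p) is true.
    At s2: Box not (not r or p) requires not (not r or p) at every successor {s1, s4, s7}.
      not (not r or p) fails at s4, so Box not (not r or p) is false at s2.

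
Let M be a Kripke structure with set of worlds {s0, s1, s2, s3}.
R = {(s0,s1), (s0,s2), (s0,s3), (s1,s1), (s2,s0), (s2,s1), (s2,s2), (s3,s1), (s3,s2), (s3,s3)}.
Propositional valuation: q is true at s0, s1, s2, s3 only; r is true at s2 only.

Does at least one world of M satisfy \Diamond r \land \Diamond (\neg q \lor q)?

Let φ = \Diamond r \land \Diamond (\neg q \lor q). Evaluate φ at each world:
  s0 (successors {s1, s2, s3}): φ is true.
  s1 (successors {s1}): φ is false.
  s2 (successors {s0, s1, s2}): φ is true.
  s3 (successors {s1, s2, s3}): φ is true.
Detail at s0 (witness):
  At s0: \Diamond r is true, \Diamond (\neg q \lor q) is true, so \Diamond r \land \Diamond (\neg q \lor q) is true.
    At s0: \Diamond r requires r at some successor in {s1, s2, s3}.
      r holds at s2, so \Diamond r is true at s0.
    At s0: \Diamond (\neg q \lor q) requires \neg q \lor q at some successor in {s1, s2, s3}.
      \neg q \lor q holds at s1, so \Diamond (\neg q \lor q) is true at s0.

Yes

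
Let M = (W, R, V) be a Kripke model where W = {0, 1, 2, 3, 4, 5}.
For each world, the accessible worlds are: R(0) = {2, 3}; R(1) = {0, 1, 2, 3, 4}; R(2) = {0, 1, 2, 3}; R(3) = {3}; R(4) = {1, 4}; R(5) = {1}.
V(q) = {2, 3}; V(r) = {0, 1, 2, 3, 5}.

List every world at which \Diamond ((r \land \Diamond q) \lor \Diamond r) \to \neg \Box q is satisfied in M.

Let φ = \Diamond ((r \land \Diamond q) \lor \Diamond r) \to \neg \Box q. Evaluate φ at each world:
  0 (successors {2, 3}): φ is false.
  1 (successors {0, 1, 2, 3, 4}): φ is true.
  2 (successors {0, 1, 2, 3}): φ is true.
  3 (successors {3}): φ is false.
  4 (successors {1, 4}): φ is true.
  5 (successors {1}): φ is true.
For instance, at 4:
  At 4: \Diamond ((r \land \Diamond q) \lor \Diamond r) is true, \neg \Box q is true, so \Diamond ((r \land \Diamond q) \lor \Diamond r) \to \neg \Box q is true.
    At 4: \Diamond ((r \land \Diamond q) \lor \Diamond r) requires (r \land \Diamond q) \lor \Diamond r at some successor in {1, 4}.
      (r \land \Diamond q) \lor \Diamond r holds at 1, so \Diamond ((r \land \Diamond q) \lor \Diamond r) is true at 4.
    At 4: \Box q is false, so \neg \Box q is true.
      At 4: \Box q requires q at every successor {1, 4}.
        q fails at 1, so \Box q is false at 4.
Satisfying worlds: {1, 2, 4, 5}

1, 2, 4, 5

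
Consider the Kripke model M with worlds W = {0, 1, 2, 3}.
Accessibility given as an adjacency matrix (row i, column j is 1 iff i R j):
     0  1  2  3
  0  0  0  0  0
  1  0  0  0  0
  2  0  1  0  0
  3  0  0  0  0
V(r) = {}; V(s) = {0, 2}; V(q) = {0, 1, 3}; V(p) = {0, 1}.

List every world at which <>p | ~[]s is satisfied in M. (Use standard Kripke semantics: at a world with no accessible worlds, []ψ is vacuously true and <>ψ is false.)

2

Recall that []ψ holds at a world iff ψ holds at every accessible world, and <>ψ holds iff ψ holds at some accessible world.
Let φ = <>p | ~[]s. Evaluate φ at each world:
  0 (successors ∅): φ is false.
  1 (successors ∅): φ is false.
  2 (successors {1}): φ is true.
  3 (successors ∅): φ is false.
For instance, at 2:
  At 2: <>p is true, ~[]s is true, so <>p | ~[]s is true.
    At 2: <>p requires p at some successor in {1}.
      p holds at 1, so <>p is true at 2.
    At 2: []s is false, so ~[]s is true.
      At 2: []s requires s at every successor {1}.
        s fails at 1, so []s is false at 2.
Satisfying worlds: {2}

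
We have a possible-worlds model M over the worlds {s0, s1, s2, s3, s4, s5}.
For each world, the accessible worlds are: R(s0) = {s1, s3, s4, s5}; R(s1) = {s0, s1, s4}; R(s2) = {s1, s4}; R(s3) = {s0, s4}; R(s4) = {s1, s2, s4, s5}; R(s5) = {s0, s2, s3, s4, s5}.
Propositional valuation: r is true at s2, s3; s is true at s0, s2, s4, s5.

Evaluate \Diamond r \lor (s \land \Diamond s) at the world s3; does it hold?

At s3: \Diamond r is false, s \land \Diamond s is false, so \Diamond r \lor (s \land \Diamond s) is false.
  At s3: \Diamond r requires r at some successor in {s0, s4}.
    At s0: r is false.
    At s4: r is false.
  So \Diamond r is false at s3.
  At s3: s is false, \Diamond s is true, so s \land \Diamond s is false.
    At s3: \Diamond s requires s at some successor in {s0, s4}.
      s holds at s0, so \Diamond s is true at s3.

No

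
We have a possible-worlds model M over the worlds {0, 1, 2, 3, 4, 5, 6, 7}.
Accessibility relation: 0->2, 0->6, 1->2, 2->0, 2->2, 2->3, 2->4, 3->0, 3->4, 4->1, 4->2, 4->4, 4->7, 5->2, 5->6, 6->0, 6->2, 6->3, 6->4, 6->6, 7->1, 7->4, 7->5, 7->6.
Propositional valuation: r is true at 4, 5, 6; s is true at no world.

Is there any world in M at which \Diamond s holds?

No

Let φ = \Diamond s. Evaluate φ at each world:
  0 (successors {2, 6}): φ is false.
  1 (successors {2}): φ is false.
  2 (successors {0, 2, 3, 4}): φ is false.
  3 (successors {0, 4}): φ is false.
  4 (successors {1, 2, 4, 7}): φ is false.
  5 (successors {2, 6}): φ is false.
  6 (successors {0, 2, 3, 4, 6}): φ is false.
  7 (successors {1, 4, 5, 6}): φ is false.
For instance, at 1:
  At 1: \Diamond s requires s at some successor in {2}.
    At 2: s is false.
  So \Diamond s is false at 1.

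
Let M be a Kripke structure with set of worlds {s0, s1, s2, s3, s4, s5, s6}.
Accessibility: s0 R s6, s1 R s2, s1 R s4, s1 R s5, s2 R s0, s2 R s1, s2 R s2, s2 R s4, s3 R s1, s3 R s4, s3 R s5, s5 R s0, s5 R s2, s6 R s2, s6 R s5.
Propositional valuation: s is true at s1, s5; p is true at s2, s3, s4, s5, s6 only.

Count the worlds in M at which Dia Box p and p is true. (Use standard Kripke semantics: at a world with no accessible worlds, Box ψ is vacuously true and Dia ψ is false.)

3

Let φ = Dia Box p and p. Evaluate φ at each world:
  s0 (successors {s6}): φ is false.
  s1 (successors {s2, s4, s5}): φ is false.
  s2 (successors {s0, s1, s2, s4}): φ is true.
  s3 (successors {s1, s4, s5}): φ is true.
  s4 (successors ∅): φ is false.
  s5 (successors {s0, s2}): φ is true.
  s6 (successors {s2, s5}): φ is false.
For instance, at s5:
  At s5: Dia Box p is true, p is true, so Dia Box p and p is true.
    At s5: Dia Box p requires Box p at some successor in {s0, s2}.
      Box p holds at s0, so Dia Box p is true at s5.
Satisfying worlds: {s2, s3, s5}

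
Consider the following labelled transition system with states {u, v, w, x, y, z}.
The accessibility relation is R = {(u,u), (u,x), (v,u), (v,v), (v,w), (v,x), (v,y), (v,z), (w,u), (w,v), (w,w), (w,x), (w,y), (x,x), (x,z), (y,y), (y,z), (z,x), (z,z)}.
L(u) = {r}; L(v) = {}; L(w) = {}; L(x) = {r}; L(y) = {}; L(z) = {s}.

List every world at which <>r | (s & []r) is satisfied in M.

u, v, w, x, z

Let φ = <>r | (s & []r). Evaluate φ at each world:
  u (successors {u, x}): φ is true.
  v (successors {u, v, w, x, y, z}): φ is true.
  w (successors {u, v, w, x, y}): φ is true.
  x (successors {x, z}): φ is true.
  y (successors {y, z}): φ is false.
  z (successors {x, z}): φ is true.
For instance, at z:
  At z: <>r is true, s & []r is false, so <>r | (s & []r) is true.
    At z: <>r requires r at some successor in {x, z}.
      r holds at x, so <>r is true at z.
    At z: s is true, []r is false, so s & []r is false.
      At z: []r requires r at every successor {x, z}.
        r fails at z, so []r is false at z.
Satisfying worlds: {u, v, w, x, z}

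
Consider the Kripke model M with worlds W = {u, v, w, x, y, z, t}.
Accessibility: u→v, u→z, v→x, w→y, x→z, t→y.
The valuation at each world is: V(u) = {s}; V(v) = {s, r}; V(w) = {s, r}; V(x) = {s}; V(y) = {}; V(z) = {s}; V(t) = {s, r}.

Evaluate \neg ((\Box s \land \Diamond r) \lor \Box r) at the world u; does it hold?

At u: (\Box s \land \Diamond r) \lor \Box r is true, so \neg ((\Box s \land \Diamond r) \lor \Box r) is false.
  At u: \Box s \land \Diamond r is true, \Box r is false, so (\Box s \land \Diamond r) \lor \Box r is true.
    At u: \Box s is true, \Diamond r is true, so \Box s \land \Diamond r is true.
      At u: \Box s requires s at every successor {v, z}.
        At v: s is true.
        At z: s is true.
      So \Box s is true at u.
      At u: \Diamond r requires r at some successor in {v, z}.
        r holds at v, so \Diamond r is true at u.
    At u: \Box r requires r at every successor {v, z}.
      r fails at z, so \Box r is false at u.

No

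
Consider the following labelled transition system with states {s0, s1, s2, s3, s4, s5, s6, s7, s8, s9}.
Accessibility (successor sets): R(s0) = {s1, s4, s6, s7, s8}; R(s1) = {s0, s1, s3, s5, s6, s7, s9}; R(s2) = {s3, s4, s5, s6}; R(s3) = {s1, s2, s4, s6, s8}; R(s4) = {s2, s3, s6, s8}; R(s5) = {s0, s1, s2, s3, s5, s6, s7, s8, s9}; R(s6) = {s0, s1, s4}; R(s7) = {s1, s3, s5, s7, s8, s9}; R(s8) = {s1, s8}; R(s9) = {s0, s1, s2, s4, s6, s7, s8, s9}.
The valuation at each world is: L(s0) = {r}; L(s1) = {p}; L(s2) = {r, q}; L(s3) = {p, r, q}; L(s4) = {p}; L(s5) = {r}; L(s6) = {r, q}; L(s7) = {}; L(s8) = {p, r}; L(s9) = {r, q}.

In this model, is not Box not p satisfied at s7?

Recall that Box ψ holds at a world iff ψ holds at every accessible world, and Dia ψ holds iff ψ holds at some accessible world.
At s7: Box not p is false, so not Box not p is true.
  At s7: Box not p requires not p at every successor {s1, s3, s5, s7, s8, s9}.
    not p fails at s1, so Box not p is false at s7.

Yes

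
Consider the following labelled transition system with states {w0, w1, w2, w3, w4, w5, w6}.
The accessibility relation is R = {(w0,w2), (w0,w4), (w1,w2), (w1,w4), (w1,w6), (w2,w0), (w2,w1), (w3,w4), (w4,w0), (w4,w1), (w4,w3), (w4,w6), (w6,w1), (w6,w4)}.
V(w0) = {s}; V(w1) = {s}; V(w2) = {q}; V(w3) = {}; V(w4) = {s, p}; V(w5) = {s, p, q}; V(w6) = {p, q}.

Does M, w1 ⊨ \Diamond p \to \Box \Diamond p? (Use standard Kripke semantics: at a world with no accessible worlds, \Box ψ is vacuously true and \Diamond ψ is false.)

No

At w1: \Diamond p is true, \Box \Diamond p is false, so \Diamond p \to \Box \Diamond p is false.
  At w1: \Diamond p requires p at some successor in {w2, w4, w6}.
    p holds at w4, so \Diamond p is true at w1.
  At w1: \Box \Diamond p requires \Diamond p at every successor {w2, w4, w6}.
    \Diamond p fails at w2, so \Box \Diamond p is false at w1.
      At w2: \Diamond p requires p at some successor in {w0, w1}.
        At w0: p is false.
        At w1: p is false.
      So \Diamond p is false at w2.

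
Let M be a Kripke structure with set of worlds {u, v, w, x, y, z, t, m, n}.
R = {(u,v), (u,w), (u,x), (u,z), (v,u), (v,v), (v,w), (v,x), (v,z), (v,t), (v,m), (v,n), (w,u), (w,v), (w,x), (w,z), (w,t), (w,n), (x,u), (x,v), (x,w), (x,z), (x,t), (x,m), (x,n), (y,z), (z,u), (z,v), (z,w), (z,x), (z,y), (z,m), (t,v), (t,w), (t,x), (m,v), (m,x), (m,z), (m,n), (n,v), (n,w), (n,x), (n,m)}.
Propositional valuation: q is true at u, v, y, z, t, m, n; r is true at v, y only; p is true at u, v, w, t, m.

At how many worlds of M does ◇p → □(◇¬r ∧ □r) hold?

1

Recall that □ψ holds at a world iff ψ holds at every accessible world, and ◇ψ holds iff ψ holds at some accessible world.
Let φ = ◇p → □(◇¬r ∧ □r). Evaluate φ at each world:
  u (successors {v, w, x, z}): φ is false.
  v (successors {u, v, w, x, z, t, m, n}): φ is false.
  w (successors {u, v, x, z, t, n}): φ is false.
  x (successors {u, v, w, z, t, m, n}): φ is false.
  y (successors {z}): φ is true.
  z (successors {u, v, w, x, y, m}): φ is false.
  t (successors {v, w, x}): φ is false.
  m (successors {v, x, z, n}): φ is false.
  n (successors {v, w, x, m}): φ is false.
For instance, at y:
  At y: ◇p is false, □(◇¬r ∧ □r) is false, so ◇p → □(◇¬r ∧ □r) is true.
    At y: ◇p requires p at some successor in {z}.
      At z: p is false.
    So ◇p is false at y.
    At y: □(◇¬r ∧ □r) requires ◇¬r ∧ □r at every successor {z}.
      ◇¬r ∧ □r fails at z, so □(◇¬r ∧ □r) is false at y.
Satisfying worlds: {y}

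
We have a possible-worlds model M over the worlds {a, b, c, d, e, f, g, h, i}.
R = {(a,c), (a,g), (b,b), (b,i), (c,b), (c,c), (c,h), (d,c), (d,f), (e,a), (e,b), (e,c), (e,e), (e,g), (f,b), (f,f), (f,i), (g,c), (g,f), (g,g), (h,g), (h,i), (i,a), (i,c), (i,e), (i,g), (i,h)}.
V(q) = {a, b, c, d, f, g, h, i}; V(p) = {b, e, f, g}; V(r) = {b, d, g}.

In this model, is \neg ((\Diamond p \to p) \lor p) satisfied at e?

At e: (\Diamond p \to p) \lor p is true, so \neg ((\Diamond p \to p) \lor p) is false.
  At e: \Diamond p \to p is true, p is true, so (\Diamond p \to p) \lor p is true.
    At e: \Diamond p is true, p is true, so \Diamond p \to p is true.
      At e: \Diamond p requires p at some successor in {a, b, c, e, g}.
        p holds at b, so \Diamond p is true at e.

No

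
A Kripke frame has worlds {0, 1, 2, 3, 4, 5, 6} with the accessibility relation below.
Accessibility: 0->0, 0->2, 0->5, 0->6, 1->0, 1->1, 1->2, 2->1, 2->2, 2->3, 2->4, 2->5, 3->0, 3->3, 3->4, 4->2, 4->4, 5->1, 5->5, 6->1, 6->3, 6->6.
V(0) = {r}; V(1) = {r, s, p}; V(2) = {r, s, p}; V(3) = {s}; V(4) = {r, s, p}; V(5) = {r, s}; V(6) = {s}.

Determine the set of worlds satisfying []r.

1, 4, 5

Let φ = []r. Evaluate φ at each world:
  0 (successors {0, 2, 5, 6}): φ is false.
  1 (successors {0, 1, 2}): φ is true.
  2 (successors {1, 2, 3, 4, 5}): φ is false.
  3 (successors {0, 3, 4}): φ is false.
  4 (successors {2, 4}): φ is true.
  5 (successors {1, 5}): φ is true.
  6 (successors {1, 3, 6}): φ is false.
For instance, at 3:
  At 3: []r requires r at every successor {0, 3, 4}.
    r fails at 3, so []r is false at 3.
Satisfying worlds: {1, 4, 5}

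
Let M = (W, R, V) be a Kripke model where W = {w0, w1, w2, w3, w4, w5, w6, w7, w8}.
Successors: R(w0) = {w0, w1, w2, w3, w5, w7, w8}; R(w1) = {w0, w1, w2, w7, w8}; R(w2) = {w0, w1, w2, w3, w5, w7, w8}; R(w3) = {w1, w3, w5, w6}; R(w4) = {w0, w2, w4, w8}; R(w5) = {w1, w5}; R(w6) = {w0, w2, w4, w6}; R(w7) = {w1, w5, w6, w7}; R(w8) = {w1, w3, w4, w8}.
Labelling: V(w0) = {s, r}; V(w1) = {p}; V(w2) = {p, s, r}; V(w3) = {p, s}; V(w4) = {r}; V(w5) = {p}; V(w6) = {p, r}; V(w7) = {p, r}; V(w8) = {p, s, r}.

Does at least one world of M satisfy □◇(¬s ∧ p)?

Let φ = □◇(¬s ∧ p). Evaluate φ at each world:
  w0 (successors {w0, w1, w2, w3, w5, w7, w8}): φ is true.
  w1 (successors {w0, w1, w2, w7, w8}): φ is true.
  w2 (successors {w0, w1, w2, w3, w5, w7, w8}): φ is true.
  w3 (successors {w1, w3, w5, w6}): φ is true.
  w4 (successors {w0, w2, w4, w8}): φ is false.
  w5 (successors {w1, w5}): φ is true.
  w6 (successors {w0, w2, w4, w6}): φ is false.
  w7 (successors {w1, w5, w6, w7}): φ is true.
  w8 (successors {w1, w3, w4, w8}): φ is false.
Detail at w0 (witness):
  At w0: □◇(¬s ∧ p) requires ◇(¬s ∧ p) at every successor {w0, w1, w2, w3, w5, w7, w8}.
    At w0: ◇(¬s ∧ p) is true.
    At w1: ◇(¬s ∧ p) is true.
    At w2: ◇(¬s ∧ p) is true.
    At w3: ◇(¬s ∧ p) is true.
    At w5: ◇(¬s ∧ p) is true.
    At w7: ◇(¬s ∧ p) is true.
    At w8: ◇(¬s ∧ p) is true.
  So □◇(¬s ∧ p) is true at w0.

Yes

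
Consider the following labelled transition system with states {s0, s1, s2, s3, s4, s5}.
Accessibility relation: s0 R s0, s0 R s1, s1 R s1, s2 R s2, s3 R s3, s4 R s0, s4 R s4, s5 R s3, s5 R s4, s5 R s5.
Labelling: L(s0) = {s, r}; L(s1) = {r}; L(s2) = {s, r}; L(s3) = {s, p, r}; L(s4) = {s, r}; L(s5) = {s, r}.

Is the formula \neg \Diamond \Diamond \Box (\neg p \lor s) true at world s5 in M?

At s5: \Diamond \Diamond \Box (\neg p \lor s) is true, so \neg \Diamond \Diamond \Box (\neg p \lor s) is false.
  At s5: \Diamond \Diamond \Box (\neg p \lor s) requires \Diamond \Box (\neg p \lor s) at some successor in {s3, s4, s5}.
    \Diamond \Box (\neg p \lor s) holds at s3, so \Diamond \Diamond \Box (\neg p \lor s) is true at s5.
      At s3: \Diamond \Box (\neg p \lor s) requires \Box (\neg p \lor s) at some successor in {s3}.
        \Box (\neg p \lor s) holds at s3, so \Diamond \Box (\neg p \lor s) is true at s3.

No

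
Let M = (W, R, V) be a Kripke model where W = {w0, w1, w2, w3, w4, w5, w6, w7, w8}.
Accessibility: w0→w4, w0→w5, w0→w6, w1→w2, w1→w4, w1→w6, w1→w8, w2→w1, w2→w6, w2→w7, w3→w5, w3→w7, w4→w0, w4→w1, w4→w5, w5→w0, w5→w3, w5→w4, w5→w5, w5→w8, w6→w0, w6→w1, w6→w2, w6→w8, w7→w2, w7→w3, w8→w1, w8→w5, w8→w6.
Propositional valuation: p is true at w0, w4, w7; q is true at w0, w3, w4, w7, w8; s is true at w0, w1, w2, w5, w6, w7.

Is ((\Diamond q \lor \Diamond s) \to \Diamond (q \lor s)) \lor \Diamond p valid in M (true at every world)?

Yes

Let φ = ((\Diamond q \lor \Diamond s) \to \Diamond (q \lor s)) \lor \Diamond p. Evaluate φ at each world:
  w0 (successors {w4, w5, w6}): φ is true.
  w1 (successors {w2, w4, w6, w8}): φ is true.
  w2 (successors {w1, w6, w7}): φ is true.
  w3 (successors {w5, w7}): φ is true.
  w4 (successors {w0, w1, w5}): φ is true.
  w5 (successors {w0, w3, w4, w5, w8}): φ is true.
  w6 (successors {w0, w1, w2, w8}): φ is true.
  w7 (successors {w2, w3}): φ is true.
  w8 (successors {w1, w5, w6}): φ is true.
For instance, at w3:
  At w3: (\Diamond q \lor \Diamond s) \to \Diamond (q \lor s) is true, \Diamond p is true, so ((\Diamond q \lor \Diamond s) \to \Diamond (q \lor s)) \lor \Diamond p is true.
    At w3: \Diamond q \lor \Diamond s is true, \Diamond (q \lor s) is true, so (\Diamond q \lor \Diamond s) \to \Diamond (q \lor s) is true.
      At w3: \Diamond q is true, \Diamond s is true, so \Diamond q \lor \Diamond s is true.
      At w3: \Diamond (q \lor s) requires q \lor s at some successor in {w5, w7}.
        q \lor s holds at w5, so \Diamond (q \lor s) is true at w3.
    At w3: \Diamond p requires p at some successor in {w5, w7}.
      p holds at w7, so \Diamond p is true at w3.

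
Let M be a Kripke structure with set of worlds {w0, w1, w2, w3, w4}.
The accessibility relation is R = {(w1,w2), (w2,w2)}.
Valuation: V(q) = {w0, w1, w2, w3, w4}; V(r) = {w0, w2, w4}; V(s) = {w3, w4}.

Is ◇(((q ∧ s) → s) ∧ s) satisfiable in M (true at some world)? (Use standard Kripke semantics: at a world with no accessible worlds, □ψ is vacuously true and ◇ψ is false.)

Let φ = ◇(((q ∧ s) → s) ∧ s). Evaluate φ at each world:
  w0 (successors ∅): φ is false.
  w1 (successors {w2}): φ is false.
  w2 (successors {w2}): φ is false.
  w3 (successors ∅): φ is false.
  w4 (successors ∅): φ is false.
For instance, at w2:
  At w2: ◇(((q ∧ s) → s) ∧ s) requires ((q ∧ s) → s) ∧ s at some successor in {w2}.
    At w2: ((q ∧ s) → s) ∧ s is false.
  So ◇(((q ∧ s) → s) ∧ s) is false at w2.

No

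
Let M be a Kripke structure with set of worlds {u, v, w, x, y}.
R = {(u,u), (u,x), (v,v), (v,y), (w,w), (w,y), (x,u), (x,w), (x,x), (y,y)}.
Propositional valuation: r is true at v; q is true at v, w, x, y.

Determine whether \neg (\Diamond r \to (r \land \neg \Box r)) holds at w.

No

At w: \Diamond r \to (r \land \neg \Box r) is true, so \neg (\Diamond r \to (r \land \neg \Box r)) is false.
  At w: \Diamond r is false, r \land \neg \Box r is false, so \Diamond r \to (r \land \neg \Box r) is true.
    At w: \Diamond r requires r at some successor in {w, y}.
      At w: r is false.
      At y: r is false.
    So \Diamond r is false at w.
    At w: r is false, \neg \Box r is true, so r \land \neg \Box r is false.
      At w: \Box r is false, so \neg \Box r is true.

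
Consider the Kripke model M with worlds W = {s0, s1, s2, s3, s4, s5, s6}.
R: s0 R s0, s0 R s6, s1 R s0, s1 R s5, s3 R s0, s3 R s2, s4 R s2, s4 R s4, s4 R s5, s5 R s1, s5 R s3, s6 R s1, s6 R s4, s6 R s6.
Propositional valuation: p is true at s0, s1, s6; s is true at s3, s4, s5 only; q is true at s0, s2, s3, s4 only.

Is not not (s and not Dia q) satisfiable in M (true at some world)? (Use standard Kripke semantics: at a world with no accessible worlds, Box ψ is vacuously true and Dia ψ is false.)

No

Let φ = not not (s and not Dia q). Evaluate φ at each world:
  s0 (successors {s0, s6}): φ is false.
  s1 (successors {s0, s5}): φ is false.
  s2 (successors ∅): φ is false.
  s3 (successors {s0, s2}): φ is false.
  s4 (successors {s2, s4, s5}): φ is false.
  s5 (successors {s1, s3}): φ is false.
  s6 (successors {s1, s4, s6}): φ is false.
For instance, at s5:
  At s5: not (s and not Dia q) is true, so not not (s and not Dia q) is false.
    At s5: s and not Dia q is false, so not (s and not Dia q) is true.
      At s5: s is true, not Dia q is false, so s and not Dia q is false.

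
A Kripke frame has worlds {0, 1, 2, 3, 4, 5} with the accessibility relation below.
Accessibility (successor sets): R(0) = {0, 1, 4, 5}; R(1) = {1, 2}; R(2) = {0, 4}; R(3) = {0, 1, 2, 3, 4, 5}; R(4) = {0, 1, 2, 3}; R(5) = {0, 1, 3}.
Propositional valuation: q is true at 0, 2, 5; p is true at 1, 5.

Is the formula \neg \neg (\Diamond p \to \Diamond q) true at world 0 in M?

Recall that \Diamond ψ holds at a world iff ψ holds at some accessible world.
At 0: \neg (\Diamond p \to \Diamond q) is false, so \neg \neg (\Diamond p \to \Diamond q) is true.
  At 0: \Diamond p \to \Diamond q is true, so \neg (\Diamond p \to \Diamond q) is false.
    At 0: \Diamond p is true, \Diamond q is true, so \Diamond p \to \Diamond q is true.
      At 0: \Diamond p requires p at some successor in {0, 1, 4, 5}.
        p holds at 1, so \Diamond p is true at 0.
      At 0: \Diamond q requires q at some successor in {0, 1, 4, 5}.
        q holds at 0, so \Diamond q is true at 0.

Yes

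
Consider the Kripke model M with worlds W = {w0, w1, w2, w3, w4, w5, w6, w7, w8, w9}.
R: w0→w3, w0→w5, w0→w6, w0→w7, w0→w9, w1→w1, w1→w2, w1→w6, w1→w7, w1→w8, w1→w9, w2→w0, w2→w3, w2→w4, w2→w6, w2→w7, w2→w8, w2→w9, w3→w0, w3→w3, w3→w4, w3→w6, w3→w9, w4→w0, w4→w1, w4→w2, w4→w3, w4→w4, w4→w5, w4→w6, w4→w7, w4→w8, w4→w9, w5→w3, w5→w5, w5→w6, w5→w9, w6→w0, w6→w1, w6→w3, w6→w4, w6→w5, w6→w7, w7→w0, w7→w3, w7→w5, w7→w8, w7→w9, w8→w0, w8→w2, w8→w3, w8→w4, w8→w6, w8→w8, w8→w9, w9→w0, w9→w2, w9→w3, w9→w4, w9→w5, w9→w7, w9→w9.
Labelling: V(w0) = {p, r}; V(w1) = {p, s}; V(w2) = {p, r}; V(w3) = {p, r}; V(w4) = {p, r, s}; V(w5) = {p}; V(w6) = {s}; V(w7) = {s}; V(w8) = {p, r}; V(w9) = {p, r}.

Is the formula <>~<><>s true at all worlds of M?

Let φ = <>~<><>s. Evaluate φ at each world:
  w0 (successors {w3, w5, w6, w7, w9}): φ is false.
  w1 (successors {w1, w2, w6, w7, w8, w9}): φ is false.
  w2 (successors {w0, w3, w4, w6, w7, w8, w9}): φ is false.
  w3 (successors {w0, w3, w4, w6, w9}): φ is false.
  w4 (successors {w0, w1, w2, w3, w4, w5, w6, w7, w8, w9}): φ is false.
  w5 (successors {w3, w5, w6, w9}): φ is false.
  w6 (successors {w0, w1, w3, w4, w5, w7}): φ is false.
  w7 (successors {w0, w3, w5, w8, w9}): φ is false.
  w8 (successors {w0, w2, w3, w4, w6, w8, w9}): φ is false.
  w9 (successors {w0, w2, w3, w4, w5, w7, w9}): φ is false.
Detail at w0 (counterexample):
  At w0: <>~<><>s requires ~<><>s at some successor in {w3, w5, w6, w7, w9}.
    At w3: ~<><>s is false.
    At w5: ~<><>s is false.
    At w6: ~<><>s is false.
    At w7: ~<><>s is false.
    At w9: ~<><>s is false.
  So <>~<><>s is false at w0.

No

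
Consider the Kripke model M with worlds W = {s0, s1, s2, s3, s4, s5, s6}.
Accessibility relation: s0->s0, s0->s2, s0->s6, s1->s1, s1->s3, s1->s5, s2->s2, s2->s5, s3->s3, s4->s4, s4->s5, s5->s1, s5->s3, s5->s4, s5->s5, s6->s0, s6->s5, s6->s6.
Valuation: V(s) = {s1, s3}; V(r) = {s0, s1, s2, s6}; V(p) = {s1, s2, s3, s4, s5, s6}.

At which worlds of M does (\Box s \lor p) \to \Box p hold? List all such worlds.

Let φ = (\Box s \lor p) \to \Box p. Evaluate φ at each world:
  s0 (successors {s0, s2, s6}): φ is true.
  s1 (successors {s1, s3, s5}): φ is true.
  s2 (successors {s2, s5}): φ is true.
  s3 (successors {s3}): φ is true.
  s4 (successors {s4, s5}): φ is true.
  s5 (successors {s1, s3, s4, s5}): φ is true.
  s6 (successors {s0, s5, s6}): φ is false.
For instance, at s3:
  At s3: \Box s \lor p is true, \Box p is true, so (\Box s \lor p) \to \Box p is true.
    At s3: \Box s is true, p is true, so \Box s \lor p is true.
      At s3: \Box s requires s at every successor {s3}.
        At s3: s is true.
      So \Box s is true at s3.
    At s3: \Box p requires p at every successor {s3}.
      At s3: p is true.
    So \Box p is true at s3.
Satisfying worlds: {s0, s1, s2, s3, s4, s5}

s0, s1, s2, s3, s4, s5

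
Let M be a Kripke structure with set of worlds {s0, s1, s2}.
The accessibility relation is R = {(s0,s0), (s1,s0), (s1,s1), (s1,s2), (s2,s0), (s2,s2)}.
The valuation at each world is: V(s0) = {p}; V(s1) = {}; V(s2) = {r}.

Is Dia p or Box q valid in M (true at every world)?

Recall that Box ψ holds at a world iff ψ holds at every accessible world, and Dia ψ holds iff ψ holds at some accessible world.
Let φ = Dia p or Box q. Evaluate φ at each world:
  s0 (successors {s0}): φ is true.
  s1 (successors {s0, s1, s2}): φ is true.
  s2 (successors {s0, s2}): φ is true.
For instance, at s0:
  At s0: Dia p is true, Box q is false, so Dia p or Box q is true.
    At s0: Dia p requires p at some successor in {s0}.
      p holds at s0, so Dia p is true at s0.
    At s0: Box q requires q at every successor {s0}.
      q fails at s0, so Box q is false at s0.

Yes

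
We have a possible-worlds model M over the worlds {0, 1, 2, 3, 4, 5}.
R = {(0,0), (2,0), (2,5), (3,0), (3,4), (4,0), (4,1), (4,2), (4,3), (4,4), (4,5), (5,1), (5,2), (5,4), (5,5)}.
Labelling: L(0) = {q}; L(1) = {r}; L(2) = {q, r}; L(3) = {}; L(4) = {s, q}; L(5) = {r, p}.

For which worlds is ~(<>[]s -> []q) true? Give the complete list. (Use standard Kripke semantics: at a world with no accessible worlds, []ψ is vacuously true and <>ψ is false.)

4, 5

Let φ = ~(<>[]s -> []q). Evaluate φ at each world:
  0 (successors {0}): φ is false.
  1 (successors ∅): φ is false.
  2 (successors {0, 5}): φ is false.
  3 (successors {0, 4}): φ is false.
  4 (successors {0, 1, 2, 3, 4, 5}): φ is true.
  5 (successors {1, 2, 4, 5}): φ is true.
For instance, at 0:
  At 0: <>[]s -> []q is true, so ~(<>[]s -> []q) is false.
    At 0: <>[]s is false, []q is true, so <>[]s -> []q is true.
      At 0: <>[]s requires []s at some successor in {0}.
        At 0: []s is false.
      So <>[]s is false at 0.
      At 0: []q requires q at every successor {0}.
        At 0: q is true.
      So []q is true at 0.
Satisfying worlds: {4, 5}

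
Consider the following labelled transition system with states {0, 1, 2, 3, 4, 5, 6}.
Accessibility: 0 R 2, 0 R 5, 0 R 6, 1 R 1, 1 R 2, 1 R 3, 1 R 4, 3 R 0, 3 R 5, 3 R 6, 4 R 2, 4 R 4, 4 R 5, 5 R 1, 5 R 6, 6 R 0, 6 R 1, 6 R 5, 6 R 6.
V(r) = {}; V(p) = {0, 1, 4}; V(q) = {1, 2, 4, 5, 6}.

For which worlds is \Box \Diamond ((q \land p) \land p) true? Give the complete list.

Let φ = \Box \Diamond ((q \land p) \land p). Evaluate φ at each world:
  0 (successors {2, 5, 6}): φ is false.
  1 (successors {1, 2, 3, 4}): φ is false.
  2 (successors ∅): φ is true.
  3 (successors {0, 5, 6}): φ is false.
  4 (successors {2, 4, 5}): φ is false.
  5 (successors {1, 6}): φ is true.
  6 (successors {0, 1, 5, 6}): φ is false.
For instance, at 1:
  At 1: \Box \Diamond ((q \land p) \land p) requires \Diamond ((q \land p) \land p) at every successor {1, 2, 3, 4}.
    \Diamond ((q \land p) \land p) fails at 2, so \Box \Diamond ((q \land p) \land p) is false at 1.
      At 2: no accessible worlds, so \Diamond ((q \land p) \land p) is false.
Satisfying worlds: {2, 5}

2, 5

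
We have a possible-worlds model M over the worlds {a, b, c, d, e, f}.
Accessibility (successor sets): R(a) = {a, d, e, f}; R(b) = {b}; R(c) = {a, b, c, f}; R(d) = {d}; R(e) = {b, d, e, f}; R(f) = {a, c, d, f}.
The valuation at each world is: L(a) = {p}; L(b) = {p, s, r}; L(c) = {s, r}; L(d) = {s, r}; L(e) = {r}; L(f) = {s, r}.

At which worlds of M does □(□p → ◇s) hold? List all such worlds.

a, b, c, d, e, f

Let φ = □(□p → ◇s). Evaluate φ at each world:
  a (successors {a, d, e, f}): φ is true.
  b (successors {b}): φ is true.
  c (successors {a, b, c, f}): φ is true.
  d (successors {d}): φ is true.
  e (successors {b, d, e, f}): φ is true.
  f (successors {a, c, d, f}): φ is true.
For instance, at d:
  At d: □(□p → ◇s) requires □p → ◇s at every successor {d}.
      At d: □p is false, ◇s is true, so □p → ◇s is true.
  So □(□p → ◇s) is true at d.
Satisfying worlds: {a, b, c, d, e, f}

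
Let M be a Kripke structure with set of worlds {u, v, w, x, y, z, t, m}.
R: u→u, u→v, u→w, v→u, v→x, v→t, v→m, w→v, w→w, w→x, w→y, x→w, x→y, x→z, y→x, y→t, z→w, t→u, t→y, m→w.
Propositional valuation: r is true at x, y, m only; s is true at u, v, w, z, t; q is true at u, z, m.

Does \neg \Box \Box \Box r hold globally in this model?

Yes

Let φ = \neg \Box \Box \Box r. Evaluate φ at each world:
  u (successors {u, v, w}): φ is true.
  v (successors {u, x, t, m}): φ is true.
  w (successors {v, w, x, y}): φ is true.
  x (successors {w, y, z}): φ is true.
  y (successors {x, t}): φ is true.
  z (successors {w}): φ is true.
  t (successors {u, y}): φ is true.
  m (successors {w}): φ is true.
For instance, at x:
  At x: \Box \Box \Box r is false, so \neg \Box \Box \Box r is true.
    At x: \Box \Box \Box r requires \Box \Box r at every successor {w, y, z}.
      \Box \Box r fails at w, so \Box \Box \Box r is false at x.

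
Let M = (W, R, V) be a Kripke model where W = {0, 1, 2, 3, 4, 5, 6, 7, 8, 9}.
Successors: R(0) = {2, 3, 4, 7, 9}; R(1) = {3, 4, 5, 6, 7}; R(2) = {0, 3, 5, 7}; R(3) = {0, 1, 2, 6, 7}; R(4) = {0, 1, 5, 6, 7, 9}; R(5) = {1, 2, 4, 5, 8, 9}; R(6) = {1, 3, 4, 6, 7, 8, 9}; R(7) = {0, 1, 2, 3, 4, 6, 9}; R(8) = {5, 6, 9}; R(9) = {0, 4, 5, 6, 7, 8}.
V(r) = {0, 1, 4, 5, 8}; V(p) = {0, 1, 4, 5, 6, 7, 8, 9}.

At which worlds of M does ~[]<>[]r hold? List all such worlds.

Let φ = ~[]<>[]r. Evaluate φ at each world:
  0 (successors {2, 3, 4, 7, 9}): φ is true.
  1 (successors {3, 4, 5, 6, 7}): φ is true.
  2 (successors {0, 3, 5, 7}): φ is true.
  3 (successors {0, 1, 2, 6, 7}): φ is true.
  4 (successors {0, 1, 5, 6, 7, 9}): φ is true.
  5 (successors {1, 2, 4, 5, 8, 9}): φ is true.
  6 (successors {1, 3, 4, 6, 7, 8, 9}): φ is true.
  7 (successors {0, 1, 2, 3, 4, 6, 9}): φ is true.
  8 (successors {5, 6, 9}): φ is true.
  9 (successors {0, 4, 5, 6, 7, 8}): φ is true.
For instance, at 9:
  At 9: []<>[]r is false, so ~[]<>[]r is true.
    At 9: []<>[]r requires <>[]r at every successor {0, 4, 5, 6, 7, 8}.
      <>[]r fails at 0, so []<>[]r is false at 9.
Satisfying worlds: {0, 1, 2, 3, 4, 5, 6, 7, 8, 9}

0, 1, 2, 3, 4, 5, 6, 7, 8, 9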